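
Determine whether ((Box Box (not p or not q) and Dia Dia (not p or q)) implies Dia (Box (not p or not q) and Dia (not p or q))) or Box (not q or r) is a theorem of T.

Tableau for the negation not (((Box Box (not p or not q) and Dia Dia (not p or q)) implies Dia (Box (not p or not q) and Dia (not p or q))) or Box (not q or r)):
1. not (((Box Box (not p or not q) and Dia Dia (not p or q)) implies Dia (Box (not p or not q) and Dia (not p or q))) or Box (not q or r)), u
2. not ((Box Box (not p or not q) and Dia Dia (not p or q)) implies Dia (Box (not p or not q) and Dia (not p or q))), u
3. not Box (not q or r), u
4. Box Box (not p or not q) and Dia Dia (not p or q), u
5. not Dia (Box (not p or not q) and Dia (not p or q)), u
6. Box Box (not p or not q), u
7. Dia Dia (not p or q), u
8. not (Box (not p or not q) and Dia (not p or q)), u
9. Box (not p or not q), u
10. not p or not q, u
11. not Box (not p or not q), u
12. not q, u
13. not (not q or r), v
14. q, v
15. not r, v
16. not (Box (not p or not q) and Dia (not p or q)), v
17. Box (not p or not q), v
18. not p or not q, v
19. not Box (not p or not q), v
20. not p, v
21. Dia (not p or q), w
22. not (Box (not p or not q) and Dia (not p or q)), w
23. Box (not p or not q), w
24. not p or not q, w
25. not Dia (not p or q), w
26. not (not p or q), w
27. p, w
28. not q, w
29. not (not p or not q), x
30. p, x
31. q, x
32. not (Box (not p or not q) and Dia (not p or q)), x
33. Box (not p or not q), x
34. not p or not q, x
35. not Dia (not p or q), x
36. not (not p or q), x
37. not q, x
Accessibility: uRu, uRv, uRw, uRx, vRv, wRw, xRx
Branch closes: q and not q both at x.
All branches of the negation close; one closing branch shown above.

Yes, valid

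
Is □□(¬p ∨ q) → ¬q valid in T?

Tableau for the negation ¬(□□(¬p ∨ q) → ¬q):
1. ¬(□□(¬p ∨ q) → ¬q), w0
2. □□(¬p ∨ q), w0
3. q, w0
4. □(¬p ∨ q), w0
5. ¬p ∨ q, w0
Accessibility: w0Rw0
The negation has an open branch (countermodel exists).

Invalid (countermodel exists)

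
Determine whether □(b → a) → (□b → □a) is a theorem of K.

Yes, valid

Tableau for the negation ¬(□(b → a) → (□b → □a)):
1. ¬(□(b → a) → (□b → □a)), w0
2. □(b → a), w0   [¬→-rule on 1]
3. ¬(□b → □a), w0   [¬→-rule on 1]
4. □b, w0   [¬→-rule on 3]
5. ¬□a, w0   [¬→-rule on 3]
6. ¬a, w1   [¬□-rule on 5: fresh world w1, w0Rw1]
7. b → a, w1   [□-rule on 2 via w0Rw1]
8. b, w1   [□-rule on 4 via w0Rw1]
9. a, w1   [→-rule on 7 (branches; this branch)]
Accessibility: w0Rw1
Branch closes: a and ¬a both at w1.
All branches of the negation close; one closing branch shown above.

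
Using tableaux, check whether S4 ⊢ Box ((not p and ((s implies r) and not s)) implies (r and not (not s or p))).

Tableau for the negation not Box ((not p and ((s implies r) and not s)) implies (r and not (not s or p))):
1. not Box ((not p and ((s implies r) and not s)) implies (r and not (not s or p))), u
2. not ((not p and ((s implies r) and not s)) implies (r and not (not s or p))), v
3. not p and ((s implies r) and not s), v
4. not (r and not (not s or p)), v
5. not p, v
6. (s implies r) and not s, v
7. s implies r, v
8. not s, v
9. not s or p, v
10. r, v
Accessibility: uRu, uRv, vRv
The negation has an open branch (countermodel exists).

Not valid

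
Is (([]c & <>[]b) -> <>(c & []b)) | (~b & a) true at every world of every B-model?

Tableau for the negation ~((([]c & <>[]b) -> <>(c & []b)) | (~b & a)):
1. ~((([]c & <>[]b) -> <>(c & []b)) | (~b & a)), w0
2. ~(([]c & <>[]b) -> <>(c & []b)), w0
3. ~(~b & a), w0
4. []c & <>[]b, w0
5. ~<>(c & []b), w0
6. []c, w0
7. <>[]b, w0
8. ~(c & []b), w0
9. c, w0
10. ~a, w0
11. ~[]b, w0
12. []b, w1
13. ~(c & []b), w1
14. c, w1
15. b, w0
16. b, w1
17. ~[]b, w1
18. ~b, w2
19. ~(c & []b), w2
20. c, w2
21. ~[]b, w2
22. ~b, w3
23. b, w3
Accessibility: w0Rw0, w0Rw1, w0Rw2, w1Rw0, w1Rw1, w1Rw3, w2Rw0, w2Rw2, w3Rw1, w3Rw3
Branch closes: b and ~b both at w3.
All branches of the negation close; one closing branch shown above.

Valid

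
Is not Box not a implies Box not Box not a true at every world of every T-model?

Tableau for the negation not (not Box not a implies Box not Box not a):
1. not (not Box not a implies Box not Box not a), w0
2. not Box not a, w0   [neg-implies-rule on 1]
3. not Box not Box not a, w0   [neg-implies-rule on 1]
4. a, w1   [neg-Box-rule on 2: fresh world w1, w0Rw1]
5. Box not a, w2   [neg-Box-rule on 3: fresh world w2, w0Rw2]
6. not a, w2   [Box-rule on 5 via w2Rw2]
Accessibility: w0Rw0, w0Rw1, w0Rw2, w1Rw1, w2Rw2
The negation has an open branch (countermodel exists).

Invalid (countermodel exists)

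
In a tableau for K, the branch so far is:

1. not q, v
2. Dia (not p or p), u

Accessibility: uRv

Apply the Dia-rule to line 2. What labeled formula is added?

a fresh world w with uRw, and not p or p at w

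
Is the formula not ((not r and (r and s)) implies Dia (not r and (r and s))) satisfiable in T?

Unsatisfiable (every branch closes)

1. not ((not r and (r and s)) implies Dia (not r and (r and s))), u
2. not r and (r and s), u
3. not Dia (not r and (r and s)), u
4. not r, u
5. r and s, u
6. r, u
7. s, u
Accessibility: uRu
Branch closes: r and not r both at u.
All branches of the tableau close; one closing branch shown above.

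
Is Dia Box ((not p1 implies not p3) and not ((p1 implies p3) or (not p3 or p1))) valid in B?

Tableau for the negation not Dia Box ((not p1 implies not p3) and not ((p1 implies p3) or (not p3 or p1))):
1. not Dia Box ((not p1 implies not p3) and not ((p1 implies p3) or (not p3 or p1))), u
2. not Box ((not p1 implies not p3) and not ((p1 implies p3) or (not p3 or p1))), u   [neg-Dia-rule on 1 via uRu]
3. not ((not p1 implies not p3) and not ((p1 implies p3) or (not p3 or p1))), v   [neg-Box-rule on 2: fresh world v, uRv]
4. not Box ((not p1 implies not p3) and not ((p1 implies p3) or (not p3 or p1))), v   [neg-Dia-rule on 1 via uRv]
5. (p1 implies p3) or (not p3 or p1), v   [neg-and-rule on 3 (branches; this branch)]
6. not p3 or p1, v   [or-rule on 5 (branches; this branch)]
7. p1, v   [or-rule on 6 (branches; this branch)]
8. not ((not p1 implies not p3) and not ((p1 implies p3) or (not p3 or p1))), w   [neg-Box-rule on 4: fresh world w, vRw]
9. (p1 implies p3) or (not p3 or p1), w   [neg-and-rule on 8 (branches; this branch)]
10. not p3 or p1, w   [or-rule on 9 (branches; this branch)]
11. p1, w   [or-rule on 10 (branches; this branch)]
Accessibility: uRu, uRv, vRu, vRv, vRw, wRv, wRw
The negation has an open branch (countermodel exists).

Not valid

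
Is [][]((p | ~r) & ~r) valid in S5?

Tableau for the negation ~[][]((p | ~r) & ~r):
1. ~[][]((p | ~r) & ~r), u
2. ~[]((p | ~r) & ~r), v   [~[]-rule on 1: fresh world v, uRv]
3. ~((p | ~r) & ~r), w   [~[]-rule on 2: fresh world w, vRw]
4. r, w   [~&-rule on 3 (branches; this branch)]
Accessibility: uRu, uRv, uRw, vRu, vRv, vRw, wRu, wRv, wRw
The negation has an open branch (countermodel exists).

Not valid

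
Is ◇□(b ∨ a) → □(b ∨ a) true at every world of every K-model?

Tableau for the negation ¬(◇□(b ∨ a) → □(b ∨ a)):
1. ¬(◇□(b ∨ a) → □(b ∨ a)), w0
2. ◇□(b ∨ a), w0
3. ¬□(b ∨ a), w0
4. □(b ∨ a), w1
5. ¬(b ∨ a), w2
6. ¬b, w2
7. ¬a, w2
Accessibility: w0Rw1, w0Rw2
The negation has an open branch (countermodel exists).

No, not valid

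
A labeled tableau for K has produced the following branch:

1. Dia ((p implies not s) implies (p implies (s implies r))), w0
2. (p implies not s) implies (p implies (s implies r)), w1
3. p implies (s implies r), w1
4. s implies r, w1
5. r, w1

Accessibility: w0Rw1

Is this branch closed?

No world carries both an atom and its negation.

No, open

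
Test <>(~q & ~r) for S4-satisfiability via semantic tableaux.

Satisfiable

1. <>(~q & ~r), 0
2. ~q & ~r, 1
3. ~q, 1
4. ~r, 1
Accessibility: 0R0, 0R1, 1R1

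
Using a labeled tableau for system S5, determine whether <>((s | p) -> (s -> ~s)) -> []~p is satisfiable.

1. <>((s | p) -> (s -> ~s)) -> []~p, w0
2. []~p, w0
3. ~p, w0
Accessibility: w0Rw0

Satisfiable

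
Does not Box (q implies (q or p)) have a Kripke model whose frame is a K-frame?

1. not Box (q implies (q or p)), w0
2. not (q implies (q or p)), w1
3. q, w1
4. not (q or p), w1
5. not q, w1
6. not p, w1
Accessibility: w0Rw1
Branch closes: q and not q both at w1.
All branches of the tableau close; one closing branch shown above.

Unsatisfiable (every branch closes)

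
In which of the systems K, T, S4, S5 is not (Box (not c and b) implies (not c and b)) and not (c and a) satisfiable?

K

K-tableau for the formula:
1. not (Box (not c and b) implies (not c and b)) and not (c and a), 0
2. not (Box (not c and b) implies (not c and b)), 0
3. not (c and a), 0
4. Box (not c and b), 0
5. not (not c and b), 0
6. not a, 0
7. not b, 0
Complete open branch: satisfiable in K.
T-tableau for the formula:
1. not (Box (not c and b) implies (not c and b)) and not (c and a), 0
2. not (Box (not c and b) implies (not c and b)), 0
3. not (c and a), 0
4. Box (not c and b), 0
5. not (not c and b), 0
6. not c and b, 0
7. not c, 0
8. b, 0
9. not a, 0
10. not b, 0
Accessibility: 0R0
Branch closes: b and not b both at 0.
Every branch closes (one shown): unsatisfiable in T, hence also in S4, S5 (every S4/S5-frame is a T-frame).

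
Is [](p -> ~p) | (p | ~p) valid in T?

Yes, valid

Tableau for the negation ~([](p -> ~p) | (p | ~p)):
1. ~([](p -> ~p) | (p | ~p)), u
2. ~[](p -> ~p), u   [~|-rule on 1]
3. ~(p | ~p), u   [~|-rule on 1]
4. ~p, u   [~|-rule on 3]
5. p, u   [~|-rule on 3]
Accessibility: uRu
Branch closes: p and ~p both at u.
All branches of the negation close; one closing branch shown above.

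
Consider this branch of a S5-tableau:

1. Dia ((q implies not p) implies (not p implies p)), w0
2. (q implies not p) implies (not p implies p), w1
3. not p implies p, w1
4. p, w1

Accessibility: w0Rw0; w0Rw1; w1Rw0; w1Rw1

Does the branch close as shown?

No world carries both an atom and its negation.

No, open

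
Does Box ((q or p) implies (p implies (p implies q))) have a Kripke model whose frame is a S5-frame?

1. Box ((q or p) implies (p implies (p implies q))), u
2. (q or p) implies (p implies (p implies q)), u   [Box-rule on 1 via uRu]
3. p implies (p implies q), u   [implies-rule on 2 (branches; this branch)]
4. p implies q, u   [implies-rule on 3 (branches; this branch)]
5. q, u   [implies-rule on 4 (branches; this branch)]
Accessibility: uRu

Yes, satisfiable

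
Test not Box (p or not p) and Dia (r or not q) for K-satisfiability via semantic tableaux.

Unsatisfiable (every branch closes)

1. not Box (p or not p) and Dia (r or not q), u
2. not Box (p or not p), u
3. Dia (r or not q), u
4. not (p or not p), v
5. not p, v
6. p, v
Accessibility: uRv
Branch closes: p and not p both at v.
Every branch closes; the branch above is one of them.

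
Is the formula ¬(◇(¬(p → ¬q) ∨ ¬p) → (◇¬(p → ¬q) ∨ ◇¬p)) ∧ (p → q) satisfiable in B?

No, unsatisfiable

1. ¬(◇(¬(p → ¬q) ∨ ¬p) → (◇¬(p → ¬q) ∨ ◇¬p)) ∧ (p → q), 0
2. ¬(◇(¬(p → ¬q) ∨ ¬p) → (◇¬(p → ¬q) ∨ ◇¬p)), 0
3. p → q, 0
4. ◇(¬(p → ¬q) ∨ ¬p), 0
5. ¬(◇¬(p → ¬q) ∨ ◇¬p), 0
6. ¬◇¬(p → ¬q), 0
7. ¬◇¬p, 0
8. p → ¬q, 0
9. p, 0
10. q, 0
11. ¬q, 0
Accessibility: 0R0
Branch closes: q and ¬q both at 0.
Every branch closes; the branch above is one of them.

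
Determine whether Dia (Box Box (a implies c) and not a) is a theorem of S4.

Not valid

Tableau for the negation not Dia (Box Box (a implies c) and not a):
1. not Dia (Box Box (a implies c) and not a), 0
2. not (Box Box (a implies c) and not a), 0   [neg-Dia-rule on 1 via 0R0]
3. a, 0   [neg-and-rule on 2 (branches; this branch)]
Accessibility: 0R0
The negation has an open branch (countermodel exists).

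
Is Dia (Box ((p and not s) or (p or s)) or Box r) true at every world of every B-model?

No, not valid

Tableau for the negation not Dia (Box ((p and not s) or (p or s)) or Box r):
1. not Dia (Box ((p and not s) or (p or s)) or Box r), u
2. not (Box ((p and not s) or (p or s)) or Box r), u
3. not Box ((p and not s) or (p or s)), u
4. not Box r, u
5. not ((p and not s) or (p or s)), v
6. not (p and not s), v
7. not (p or s), v
8. not p, v
9. not s, v
10. not (Box ((p and not s) or (p or s)) or Box r), v
11. not Box ((p and not s) or (p or s)), v
12. not Box r, v
13. not r, w
14. not (Box ((p and not s) or (p or s)) or Box r), w
15. not Box ((p and not s) or (p or s)), w
16. not Box r, w
17. not ((p and not s) or (p or s)), x
18. not (p and not s), x
19. not (p or s), x
20. not p, x
21. not s, x
22. not r, y
23. not ((p and not s) or (p or s)), z
24. not (p and not s), z
25. not (p or s), z
26. not p, z
27. not s, z
28. not r, w6
Accessibility: uRu, uRv, uRw, vRu, vRv, vRx, vRy, wRu, wRw, wRz, wRw6, xRv, xRx, yRv, yRy, zRw, zRz, w6Rw, w6Rw6
The negation has an open branch (countermodel exists).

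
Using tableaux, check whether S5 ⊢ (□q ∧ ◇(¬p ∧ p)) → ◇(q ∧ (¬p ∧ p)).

Valid in S5

Tableau for the negation ¬((□q ∧ ◇(¬p ∧ p)) → ◇(q ∧ (¬p ∧ p))):
1. ¬((□q ∧ ◇(¬p ∧ p)) → ◇(q ∧ (¬p ∧ p))), 0
2. □q ∧ ◇(¬p ∧ p), 0   [¬→-rule on 1]
3. ¬◇(q ∧ (¬p ∧ p)), 0   [¬→-rule on 1]
4. □q, 0   [∧-rule on 2]
5. ◇(¬p ∧ p), 0   [∧-rule on 2]
6. ¬(q ∧ (¬p ∧ p)), 0   [¬◇-rule on 3 via 0R0]
7. q, 0   [□-rule on 4 via 0R0]
8. ¬(¬p ∧ p), 0   [¬∧-rule on 6 (branches; this branch)]
9. ¬p, 0   [¬∧-rule on 8 (branches; this branch)]
10. ¬p ∧ p, 1   [◇-rule on 5: fresh world 1, 0R1]
11. ¬p, 1   [∧-rule on 10]
12. p, 1   [∧-rule on 10]
Accessibility: 0R0, 0R1, 1R0, 1R1
Branch closes: p and ¬p both at 1.
All branches of the negation close; one closing branch shown above.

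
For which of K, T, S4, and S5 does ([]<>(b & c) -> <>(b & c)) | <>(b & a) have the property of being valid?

K-tableau for the negation ~(([]<>(b & c) -> <>(b & c)) | <>(b & a)):
1. ~(([]<>(b & c) -> <>(b & c)) | <>(b & a)), w0
2. ~([]<>(b & c) -> <>(b & c)), w0
3. ~<>(b & a), w0
4. []<>(b & c), w0
5. ~<>(b & c), w0
Complete open branch: countermodel on a K-frame, so not valid in K.
T-tableau for the negation ~(([]<>(b & c) -> <>(b & c)) | <>(b & a)):
1. ~(([]<>(b & c) -> <>(b & c)) | <>(b & a)), w0
2. ~([]<>(b & c) -> <>(b & c)), w0
3. ~<>(b & a), w0
4. []<>(b & c), w0
5. ~<>(b & c), w0
6. ~(b & a), w0
7. <>(b & c), w0
8. ~(b & c), w0
9. ~a, w0
10. ~c, w0
11. b & c, w1
12. b, w1
13. c, w1
14. ~(b & a), w1
15. <>(b & c), w1
16. ~(b & c), w1
17. ~a, w1
18. ~c, w1
Accessibility: w0Rw0, w0Rw1, w1Rw1
Branch closes: c and ~c both at w1.
Every branch closes (one shown): valid in T, hence also in S4, S5 (every theorem of T is a theorem of S4 and S5).

T, S4, S5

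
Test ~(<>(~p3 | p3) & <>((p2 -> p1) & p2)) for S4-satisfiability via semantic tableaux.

1. ~(<>(~p3 | p3) & <>((p2 -> p1) & p2)), w0
2. ~<>((p2 -> p1) & p2), w0   [~&-rule on 1 (branches; this branch)]
3. ~((p2 -> p1) & p2), w0   [~<>-rule on 2 via w0Rw0]
4. ~p2, w0   [~&-rule on 3 (branches; this branch)]
Accessibility: w0Rw0

Satisfiable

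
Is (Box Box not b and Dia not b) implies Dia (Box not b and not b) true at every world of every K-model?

Tableau for the negation not ((Box Box not b and Dia not b) implies Dia (Box not b and not b)):
1. not ((Box Box not b and Dia not b) implies Dia (Box not b and not b)), 0
2. Box Box not b and Dia not b, 0   [neg-implies-rule on 1]
3. not Dia (Box not b and not b), 0   [neg-implies-rule on 1]
4. Box Box not b, 0   [and-rule on 2]
5. Dia not b, 0   [and-rule on 2]
6. not b, 1   [Dia-rule on 5: fresh world 1, 0R1]
7. not (Box not b and not b), 1   [neg-Dia-rule on 3 via 0R1]
8. Box not b, 1   [Box-rule on 4 via 0R1]
9. not Box not b, 1   [neg-and-rule on 7 (branches; this branch)]
10. b, 2   [neg-Box-rule on 9: fresh world 2, 1R2]
11. not b, 2   [Box-rule on 8 via 1R2]
Accessibility: 0R1, 1R2
Branch closes: b and not b both at 2.
All branches of the negation close; one closing branch shown above.

Valid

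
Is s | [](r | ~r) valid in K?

Valid

Tableau for the negation ~(s | [](r | ~r)):
1. ~(s | [](r | ~r)), w0
2. ~s, w0
3. ~[](r | ~r), w0
4. ~(r | ~r), w1
5. ~r, w1
6. r, w1
Accessibility: w0Rw1
Branch closes: r and ~r both at w1.
Every branch of the negation's tableau closes; the branch above is one of them.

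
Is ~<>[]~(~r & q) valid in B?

Tableau for the negation <>[]~(~r & q):
1. <>[]~(~r & q), u
2. []~(~r & q), v
3. ~(~r & q), u
4. ~(~r & q), v
5. ~q, u
6. ~q, v
Accessibility: uRu, uRv, vRu, vRv
The negation has an open branch (countermodel exists).

Not valid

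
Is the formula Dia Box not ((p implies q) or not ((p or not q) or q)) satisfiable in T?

1. Dia Box not ((p implies q) or not ((p or not q) or q)), u
2. Box not ((p implies q) or not ((p or not q) or q)), v
3. not ((p implies q) or not ((p or not q) or q)), v
4. not (p implies q), v
5. (p or not q) or q, v
6. p, v
7. not q, v
8. p or not q, v
Accessibility: uRu, uRv, vRv

Satisfiable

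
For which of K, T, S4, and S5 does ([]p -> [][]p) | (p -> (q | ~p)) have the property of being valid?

S4-tableau for the negation ~(([]p -> [][]p) | (p -> (q | ~p))):
1. ~(([]p -> [][]p) | (p -> (q | ~p))), u
2. ~([]p -> [][]p), u
3. ~(p -> (q | ~p)), u
4. []p, u
5. ~[][]p, u
6. p, u
7. ~(q | ~p), u
8. ~q, u
9. ~[]p, v
10. p, v
11. ~p, w
12. p, w
Accessibility: uRu, uRv, uRw, vRv, vRw, wRw
Branch closes: p and ~p both at w.
Every branch closes (one shown): valid in S4, hence also in S5 (every theorem of S4 is a theorem of S5).
T-tableau for the negation ~(([]p -> [][]p) | (p -> (q | ~p))):
1. ~(([]p -> [][]p) | (p -> (q | ~p))), u
2. ~([]p -> [][]p), u
3. ~(p -> (q | ~p)), u
4. []p, u
5. ~[][]p, u
6. p, u
7. ~(q | ~p), u
8. ~q, u
9. ~[]p, v
10. p, v
11. ~p, w
Accessibility: uRu, uRv, vRv, vRw, wRw
Complete open branch: countermodel on a T-frame, so not valid in T, nor in K (the same frame is also a K-frame).

S4, S5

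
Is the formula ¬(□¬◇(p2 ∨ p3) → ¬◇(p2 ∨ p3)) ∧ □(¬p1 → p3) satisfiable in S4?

Unsatisfiable

1. ¬(□¬◇(p2 ∨ p3) → ¬◇(p2 ∨ p3)) ∧ □(¬p1 → p3), 0
2. ¬(□¬◇(p2 ∨ p3) → ¬◇(p2 ∨ p3)), 0
3. □(¬p1 → p3), 0
4. □¬◇(p2 ∨ p3), 0
5. ◇(p2 ∨ p3), 0
6. ¬p1 → p3, 0
7. ¬◇(p2 ∨ p3), 0
8. ¬(p2 ∨ p3), 0
9. ¬p2, 0
10. ¬p3, 0
11. p1, 0
12. p2 ∨ p3, 1
13. ¬p1 → p3, 1
14. ¬◇(p2 ∨ p3), 1
15. ¬(p2 ∨ p3), 1
16. ¬p2, 1
17. ¬p3, 1
18. p3, 1
Accessibility: 0R0, 0R1, 1R1
Branch closes: p3 and ¬p3 both at 1.
(One branch shown.) All branches close.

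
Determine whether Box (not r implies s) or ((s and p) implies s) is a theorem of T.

Valid in T

Tableau for the negation not (Box (not r implies s) or ((s and p) implies s)):
1. not (Box (not r implies s) or ((s and p) implies s)), u
2. not Box (not r implies s), u
3. not ((s and p) implies s), u
4. s and p, u
5. not s, u
6. s, u
7. p, u
Accessibility: uRu
Branch closes: s and not s both at u.
All branches of the negation close; one closing branch shown above.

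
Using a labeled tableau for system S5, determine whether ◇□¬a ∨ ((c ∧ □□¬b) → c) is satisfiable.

1. ◇□¬a ∨ ((c ∧ □□¬b) → c), 0
2. (c ∧ □□¬b) → c, 0
3. c, 0
Accessibility: 0R0

Satisfiable (open branch found)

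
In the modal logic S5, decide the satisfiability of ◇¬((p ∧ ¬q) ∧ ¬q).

1. ◇¬((p ∧ ¬q) ∧ ¬q), w0
2. ¬((p ∧ ¬q) ∧ ¬q), w1
3. q, w1
Accessibility: w0Rw0, w0Rw1, w1Rw0, w1Rw1

Satisfiable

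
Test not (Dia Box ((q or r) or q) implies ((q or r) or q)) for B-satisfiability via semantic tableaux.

1. not (Dia Box ((q or r) or q) implies ((q or r) or q)), w0
2. Dia Box ((q or r) or q), w0   [neg-implies-rule on 1]
3. not ((q or r) or q), w0   [neg-implies-rule on 1]
4. not (q or r), w0   [neg-or-rule on 3]
5. not q, w0   [neg-or-rule on 3]
6. not r, w0   [neg-or-rule on 4]
7. Box ((q or r) or q), w1   [Dia-rule on 2: fresh world w1, w0Rw1]
8. (q or r) or q, w0   [Box-rule on 7 via w1Rw0]
9. (q or r) or q, w1   [Box-rule on 7 via w1Rw1]
10. q or r, w0   [or-rule on 8 (branches; this branch)]
11. q, w1   [or-rule on 9 (branches; this branch)]
12. r, w0   [or-rule on 10 (branches; this branch)]
Accessibility: w0Rw0, w0Rw1, w1Rw0, w1Rw1
Branch closes: r and not r both at w0.
All branches of the tableau close; one closing branch shown above.

Unsatisfiable (every branch closes)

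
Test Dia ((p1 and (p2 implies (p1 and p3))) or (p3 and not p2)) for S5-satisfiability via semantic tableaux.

1. Dia ((p1 and (p2 implies (p1 and p3))) or (p3 and not p2)), u
2. (p1 and (p2 implies (p1 and p3))) or (p3 and not p2), v   [Dia-rule on 1: fresh world v, uRv]
3. p3 and not p2, v   [or-rule on 2 (branches; this branch)]
4. p3, v   [and-rule on 3]
5. not p2, v   [and-rule on 3]
Accessibility: uRu, uRv, vRu, vRv

Satisfiable (open branch found)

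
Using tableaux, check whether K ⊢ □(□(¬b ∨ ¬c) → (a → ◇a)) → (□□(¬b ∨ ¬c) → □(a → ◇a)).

Tableau for the negation ¬(□(□(¬b ∨ ¬c) → (a → ◇a)) → (□□(¬b ∨ ¬c) → □(a → ◇a))):
1. ¬(□(□(¬b ∨ ¬c) → (a → ◇a)) → (□□(¬b ∨ ¬c) → □(a → ◇a))), 0
2. □(□(¬b ∨ ¬c) → (a → ◇a)), 0
3. ¬(□□(¬b ∨ ¬c) → □(a → ◇a)), 0
4. □□(¬b ∨ ¬c), 0
5. ¬□(a → ◇a), 0
6. ¬(a → ◇a), 1
7. a, 1
8. ¬◇a, 1
9. □(¬b ∨ ¬c) → (a → ◇a), 1
10. □(¬b ∨ ¬c), 1
11. ¬□(¬b ∨ ¬c), 1
12. ¬(¬b ∨ ¬c), 2
13. b, 2
14. c, 2
15. ¬a, 2
16. ¬b ∨ ¬c, 2
17. ¬c, 2
Accessibility: 0R1, 1R2
Branch closes: c and ¬c both at 2.
Every branch of the negation's tableau closes; the branch above is one of them.

Yes, valid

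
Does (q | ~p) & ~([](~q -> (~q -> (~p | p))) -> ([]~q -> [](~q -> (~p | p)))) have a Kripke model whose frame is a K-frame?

1. (q | ~p) & ~([](~q -> (~q -> (~p | p))) -> ([]~q -> [](~q -> (~p | p)))), u
2. q | ~p, u   [&-rule on 1]
3. ~([](~q -> (~q -> (~p | p))) -> ([]~q -> [](~q -> (~p | p)))), u   [&-rule on 1]
4. [](~q -> (~q -> (~p | p))), u   [~->-rule on 3]
5. ~([]~q -> [](~q -> (~p | p))), u   [~->-rule on 3]
6. []~q, u   [~->-rule on 5]
7. ~[](~q -> (~p | p)), u   [~->-rule on 5]
8. ~p, u   [|-rule on 2 (branches; this branch)]
9. ~(~q -> (~p | p)), v   [~[]-rule on 7: fresh world v, uRv]
10. ~q, v   [~->-rule on 9]
11. ~(~p | p), v   [~->-rule on 9]
12. p, v   [~|-rule on 11]
13. ~p, v   [~|-rule on 11]
Accessibility: uRv
Branch closes: p and ~p both at v.
Every branch closes; the branch above is one of them.

No, unsatisfiable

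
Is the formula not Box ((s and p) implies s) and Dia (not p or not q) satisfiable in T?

1. not Box ((s and p) implies s) and Dia (not p or not q), 0
2. not Box ((s and p) implies s), 0
3. Dia (not p or not q), 0
4. not ((s and p) implies s), 1
5. s and p, 1
6. not s, 1
7. s, 1
8. p, 1
Accessibility: 0R0, 0R1, 1R1
Branch closes: s and not s both at 1.
All branches of the tableau close; one closing branch shown above.

Unsatisfiable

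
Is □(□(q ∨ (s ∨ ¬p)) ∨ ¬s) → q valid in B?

Tableau for the negation ¬(□(□(q ∨ (s ∨ ¬p)) ∨ ¬s) → q):
1. ¬(□(□(q ∨ (s ∨ ¬p)) ∨ ¬s) → q), 0
2. □(□(q ∨ (s ∨ ¬p)) ∨ ¬s), 0
3. ¬q, 0
4. □(q ∨ (s ∨ ¬p)) ∨ ¬s, 0
5. ¬s, 0
Accessibility: 0R0
The negation has an open branch (countermodel exists).

Not valid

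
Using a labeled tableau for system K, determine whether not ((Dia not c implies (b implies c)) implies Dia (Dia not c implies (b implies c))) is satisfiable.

1. not ((Dia not c implies (b implies c)) implies Dia (Dia not c implies (b implies c))), w0
2. Dia not c implies (b implies c), w0   [neg-implies-rule on 1]
3. not Dia (Dia not c implies (b implies c)), w0   [neg-implies-rule on 1]
4. b implies c, w0   [implies-rule on 2 (branches; this branch)]
5. c, w0   [implies-rule on 4 (branches; this branch)]

Yes, satisfiable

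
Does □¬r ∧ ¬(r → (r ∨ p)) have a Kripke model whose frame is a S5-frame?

1. □¬r ∧ ¬(r → (r ∨ p)), w0
2. □¬r, w0
3. ¬(r → (r ∨ p)), w0
4. r, w0
5. ¬(r ∨ p), w0
6. ¬r, w0
7. ¬p, w0
Accessibility: w0Rw0
Branch closes: r and ¬r both at w0.
(One branch shown.) All branches close.

No, unsatisfiable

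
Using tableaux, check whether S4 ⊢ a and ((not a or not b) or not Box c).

Not valid

Tableau for the negation not (a and ((not a or not b) or not Box c)):
1. not (a and ((not a or not b) or not Box c)), u
2. not ((not a or not b) or not Box c), u   [neg-and-rule on 1 (branches; this branch)]
3. not (not a or not b), u   [neg-or-rule on 2]
4. Box c, u   [neg-or-rule on 2]
5. a, u   [neg-or-rule on 3]
6. b, u   [neg-or-rule on 3]
7. c, u   [Box-rule on 4 via uRu]
Accessibility: uRu
The negation has an open branch (countermodel exists).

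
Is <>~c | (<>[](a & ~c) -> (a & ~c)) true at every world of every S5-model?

Yes, valid

Tableau for the negation ~(<>~c | (<>[](a & ~c) -> (a & ~c))):
1. ~(<>~c | (<>[](a & ~c) -> (a & ~c))), u
2. ~<>~c, u   [~|-rule on 1]
3. ~(<>[](a & ~c) -> (a & ~c)), u   [~|-rule on 1]
4. <>[](a & ~c), u   [~->-rule on 3]
5. ~(a & ~c), u   [~->-rule on 3]
6. c, u   [~<>-rule on 2 via uRu]
7. [](a & ~c), v   [<>-rule on 4: fresh world v, uRv]
8. c, v   [~<>-rule on 2 via uRv]
9. a & ~c, u   [[]-rule on 7 via vRu]
10. a, u   [&-rule on 9]
11. ~c, u   [&-rule on 9]
Accessibility: uRu, uRv, vRu, vRv
Branch closes: c and ~c both at u.
Every branch of the negation's tableau closes; the branch above is one of them.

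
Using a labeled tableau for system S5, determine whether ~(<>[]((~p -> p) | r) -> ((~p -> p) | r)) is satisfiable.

1. ~(<>[]((~p -> p) | r) -> ((~p -> p) | r)), 0
2. <>[]((~p -> p) | r), 0
3. ~((~p -> p) | r), 0
4. ~(~p -> p), 0
5. ~r, 0
6. ~p, 0
7. []((~p -> p) | r), 1
8. (~p -> p) | r, 0
9. (~p -> p) | r, 1
10. ~p -> p, 0
11. r, 1
12. p, 0
Accessibility: 0R0, 0R1, 1R0, 1R1
Branch closes: p and ~p both at 0.
All branches of the tableau close; one closing branch shown above.

Unsatisfiable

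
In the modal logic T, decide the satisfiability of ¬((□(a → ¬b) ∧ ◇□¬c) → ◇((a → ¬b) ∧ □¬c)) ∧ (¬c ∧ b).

1. ¬((□(a → ¬b) ∧ ◇□¬c) → ◇((a → ¬b) ∧ □¬c)) ∧ (¬c ∧ b), 0
2. ¬((□(a → ¬b) ∧ ◇□¬c) → ◇((a → ¬b) ∧ □¬c)), 0   [∧-rule on 1]
3. ¬c ∧ b, 0   [∧-rule on 1]
4. □(a → ¬b) ∧ ◇□¬c, 0   [¬→-rule on 2]
5. ¬◇((a → ¬b) ∧ □¬c), 0   [¬→-rule on 2]
6. ¬c, 0   [∧-rule on 3]
7. b, 0   [∧-rule on 3]
8. □(a → ¬b), 0   [∧-rule on 4]
9. ◇□¬c, 0   [∧-rule on 4]
10. ¬((a → ¬b) ∧ □¬c), 0   [¬◇-rule on 5 via 0R0]
11. a → ¬b, 0   [□-rule on 8 via 0R0]
12. ¬□¬c, 0   [¬∧-rule on 10 (branches; this branch)]
13. ¬a, 0   [→-rule on 11 (branches; this branch)]
14. □¬c, 1   [◇-rule on 9: fresh world 1, 0R1]
15. ¬((a → ¬b) ∧ □¬c), 1   [¬◇-rule on 5 via 0R1]
16. a → ¬b, 1   [□-rule on 8 via 0R1]
17. ¬c, 1   [□-rule on 14 via 1R1]
18. ¬□¬c, 1   [¬∧-rule on 15 (branches; this branch)]
19. ¬b, 1   [→-rule on 16 (branches; this branch)]
20. c, 2   [¬□-rule on 12: fresh world 2, 0R2]
21. ¬((a → ¬b) ∧ □¬c), 2   [¬◇-rule on 5 via 0R2]
22. a → ¬b, 2   [□-rule on 8 via 0R2]
23. ¬□¬c, 2   [¬∧-rule on 21 (branches; this branch)]
24. ¬b, 2   [→-rule on 22 (branches; this branch)]
25. c, 3   [¬□-rule on 18: fresh world 3, 1R3]
26. ¬c, 3   [□-rule on 14 via 1R3]
Accessibility: 0R0, 0R1, 0R2, 1R1, 1R3, 2R2, 3R3
Branch closes: c and ¬c both at 3.
(One branch shown.) All branches close.

Unsatisfiable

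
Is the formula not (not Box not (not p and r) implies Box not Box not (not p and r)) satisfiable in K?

1. not (not Box not (not p and r) implies Box not Box not (not p and r)), u
2. not Box not (not p and r), u   [neg-implies-rule on 1]
3. not Box not Box not (not p and r), u   [neg-implies-rule on 1]
4. not p and r, v   [neg-Box-rule on 2: fresh world v, uRv]
5. not p, v   [and-rule on 4]
6. r, v   [and-rule on 4]
7. Box not (not p and r), w   [neg-Box-rule on 3: fresh world w, uRw]
Accessibility: uRv, uRw

Satisfiable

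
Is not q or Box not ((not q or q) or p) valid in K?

Tableau for the negation not (not q or Box not ((not q or q) or p)):
1. not (not q or Box not ((not q or q) or p)), w0
2. q, w0
3. not Box not ((not q or q) or p), w0
4. (not q or q) or p, w1
5. p, w1
Accessibility: w0Rw1
The negation has an open branch (countermodel exists).

Not valid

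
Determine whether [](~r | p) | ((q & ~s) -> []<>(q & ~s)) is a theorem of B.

Yes, valid

Tableau for the negation ~([](~r | p) | ((q & ~s) -> []<>(q & ~s))):
1. ~([](~r | p) | ((q & ~s) -> []<>(q & ~s))), w0
2. ~[](~r | p), w0
3. ~((q & ~s) -> []<>(q & ~s)), w0
4. q & ~s, w0
5. ~[]<>(q & ~s), w0
6. q, w0
7. ~s, w0
8. ~(~r | p), w1
9. r, w1
10. ~p, w1
11. ~<>(q & ~s), w2
12. ~(q & ~s), w0
13. ~(q & ~s), w2
14. s, w0
Accessibility: w0Rw0, w0Rw1, w0Rw2, w1Rw0, w1Rw1, w2Rw0, w2Rw2
Branch closes: s and ~s both at w0.
All branches of the negation close; one closing branch shown above.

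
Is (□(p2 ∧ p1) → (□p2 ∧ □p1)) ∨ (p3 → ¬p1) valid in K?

Tableau for the negation ¬((□(p2 ∧ p1) → (□p2 ∧ □p1)) ∨ (p3 → ¬p1)):
1. ¬((□(p2 ∧ p1) → (□p2 ∧ □p1)) ∨ (p3 → ¬p1)), u
2. ¬(□(p2 ∧ p1) → (□p2 ∧ □p1)), u   [¬∨-rule on 1]
3. ¬(p3 → ¬p1), u   [¬∨-rule on 1]
4. □(p2 ∧ p1), u   [¬→-rule on 2]
5. ¬(□p2 ∧ □p1), u   [¬→-rule on 2]
6. p3, u   [¬→-rule on 3]
7. p1, u   [¬→-rule on 3]
8. ¬□p1, u   [¬∧-rule on 5 (branches; this branch)]
9. ¬p1, v   [¬□-rule on 8: fresh world v, uRv]
10. p2 ∧ p1, v   [□-rule on 4 via uRv]
11. p2, v   [∧-rule on 10]
12. p1, v   [∧-rule on 10]
Accessibility: uRv
Branch closes: p1 and ¬p1 both at v.
Every branch of the negation's tableau closes; the branch above is one of them.

Valid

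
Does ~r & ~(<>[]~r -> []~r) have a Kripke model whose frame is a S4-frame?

1. ~r & ~(<>[]~r -> []~r), 0
2. ~r, 0
3. ~(<>[]~r -> []~r), 0
4. <>[]~r, 0
5. ~[]~r, 0
6. []~r, 1
7. ~r, 1
8. r, 2
Accessibility: 0R0, 0R1, 0R2, 1R1, 2R2

Yes, satisfiable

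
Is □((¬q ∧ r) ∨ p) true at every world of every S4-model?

Invalid (countermodel exists)

Tableau for the negation ¬□((¬q ∧ r) ∨ p):
1. ¬□((¬q ∧ r) ∨ p), w0
2. ¬((¬q ∧ r) ∨ p), w1
3. ¬(¬q ∧ r), w1
4. ¬p, w1
5. ¬r, w1
Accessibility: w0Rw0, w0Rw1, w1Rw1
The negation has an open branch (countermodel exists).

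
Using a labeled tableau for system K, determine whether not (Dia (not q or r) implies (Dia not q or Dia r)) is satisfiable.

Unsatisfiable

1. not (Dia (not q or r) implies (Dia not q or Dia r)), u
2. Dia (not q or r), u   [neg-implies-rule on 1]
3. not (Dia not q or Dia r), u   [neg-implies-rule on 1]
4. not Dia not q, u   [neg-or-rule on 3]
5. not Dia r, u   [neg-or-rule on 3]
6. not q or r, v   [Dia-rule on 2: fresh world v, uRv]
7. q, v   [neg-Dia-rule on 4 via uRv]
8. not r, v   [neg-Dia-rule on 5 via uRv]
9. r, v   [or-rule on 6 (branches; this branch)]
Accessibility: uRv
Branch closes: r and not r both at v.
Every branch closes; the branch above is one of them.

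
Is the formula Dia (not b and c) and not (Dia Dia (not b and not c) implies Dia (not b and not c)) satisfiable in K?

Satisfiable (open branch found)

1. Dia (not b and c) and not (Dia Dia (not b and not c) implies Dia (not b and not c)), w0
2. Dia (not b and c), w0
3. not (Dia Dia (not b and not c) implies Dia (not b and not c)), w0
4. Dia Dia (not b and not c), w0
5. not Dia (not b and not c), w0
6. not b and c, w1
7. not b, w1
8. c, w1
9. not (not b and not c), w1
10. Dia (not b and not c), w2
11. not (not b and not c), w2
12. c, w2
13. not b and not c, w3
14. not b, w3
15. not c, w3
Accessibility: w0Rw1, w0Rw2, w2Rw3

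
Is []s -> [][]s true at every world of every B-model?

Tableau for the negation ~([]s -> [][]s):
1. ~([]s -> [][]s), w0
2. []s, w0   [~->-rule on 1]
3. ~[][]s, w0   [~->-rule on 1]
4. s, w0   [[]-rule on 2 via w0Rw0]
5. ~[]s, w1   [~[]-rule on 3: fresh world w1, w0Rw1]
6. s, w1   [[]-rule on 2 via w0Rw1]
7. ~s, w2   [~[]-rule on 5: fresh world w2, w1Rw2]
Accessibility: w0Rw0, w0Rw1, w1Rw0, w1Rw1, w1Rw2, w2Rw1, w2Rw2
The negation has an open branch (countermodel exists).

Not valid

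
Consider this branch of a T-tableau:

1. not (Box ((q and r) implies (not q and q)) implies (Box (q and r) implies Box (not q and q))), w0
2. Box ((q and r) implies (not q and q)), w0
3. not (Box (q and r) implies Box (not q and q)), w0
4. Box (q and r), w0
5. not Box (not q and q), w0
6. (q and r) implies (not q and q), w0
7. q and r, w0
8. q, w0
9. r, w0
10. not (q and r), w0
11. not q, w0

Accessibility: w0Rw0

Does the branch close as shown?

Both q and not q appear at w0.

Yes, closed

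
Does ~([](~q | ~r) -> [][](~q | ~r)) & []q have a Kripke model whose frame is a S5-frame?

Unsatisfiable

1. ~([](~q | ~r) -> [][](~q | ~r)) & []q, u
2. ~([](~q | ~r) -> [][](~q | ~r)), u
3. []q, u
4. [](~q | ~r), u
5. ~[][](~q | ~r), u
6. q, u
7. ~q | ~r, u
8. ~r, u
9. ~[](~q | ~r), v
10. q, v
11. ~q | ~r, v
12. ~r, v
13. ~(~q | ~r), w
14. q, w
15. r, w
16. ~q | ~r, w
17. ~r, w
Accessibility: uRu, uRv, uRw, vRu, vRv, vRw, wRu, wRv, wRw
Branch closes: r and ~r both at w.
All branches of the tableau close; one closing branch shown above.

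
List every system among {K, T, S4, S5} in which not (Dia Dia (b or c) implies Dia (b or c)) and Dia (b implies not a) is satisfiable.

K, T

T-tableau for the formula:
1. not (Dia Dia (b or c) implies Dia (b or c)) and Dia (b implies not a), u
2. not (Dia Dia (b or c) implies Dia (b or c)), u
3. Dia (b implies not a), u
4. Dia Dia (b or c), u
5. not Dia (b or c), u
6. not (b or c), u
7. not b, u
8. not c, u
9. b implies not a, v
10. not (b or c), v
11. not b, v
12. not c, v
13. not a, v
14. Dia (b or c), w
15. not (b or c), w
16. not b, w
17. not c, w
18. b or c, x
19. c, x
Accessibility: uRu, uRv, uRw, vRv, wRw, wRx, xRx
Complete open branch: satisfiable in T, hence also in K (this T-model is also a K-model).
S4-tableau for the formula:
1. not (Dia Dia (b or c) implies Dia (b or c)) and Dia (b implies not a), u
2. not (Dia Dia (b or c) implies Dia (b or c)), u
3. Dia (b implies not a), u
4. Dia Dia (b or c), u
5. not Dia (b or c), u
6. not (b or c), u
7. not b, u
8. not c, u
9. b implies not a, v
10. not (b or c), v
11. not b, v
12. not c, v
13. not a, v
14. Dia (b or c), w
15. not (b or c), w
16. not b, w
17. not c, w
18. b or c, x
19. not (b or c), x
20. not b, x
21. not c, x
22. c, x
Accessibility: uRu, uRv, uRw, uRx, vRv, wRw, wRx, xRx
Branch closes: c and not c both at x.
Every branch closes (one shown): unsatisfiable in S4, hence also in S5 (every S5-frame is an S4-frame).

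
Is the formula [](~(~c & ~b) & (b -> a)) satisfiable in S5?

1. [](~(~c & ~b) & (b -> a)), w0
2. ~(~c & ~b) & (b -> a), w0
3. ~(~c & ~b), w0
4. b -> a, w0
5. b, w0
6. a, w0
Accessibility: w0Rw0

Satisfiable (open branch found)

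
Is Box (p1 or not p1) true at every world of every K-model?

Valid

Tableau for the negation not Box (p1 or not p1):
1. not Box (p1 or not p1), w0
2. not (p1 or not p1), w1
3. not p1, w1
4. p1, w1
Accessibility: w0Rw1
Branch closes: p1 and not p1 both at w1.
All branches of the negation close; one closing branch shown above.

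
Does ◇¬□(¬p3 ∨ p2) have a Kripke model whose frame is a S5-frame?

1. ◇¬□(¬p3 ∨ p2), w0
2. ¬□(¬p3 ∨ p2), w1   [◇-rule on 1: fresh world w1, w0Rw1]
3. ¬(¬p3 ∨ p2), w2   [¬□-rule on 2: fresh world w2, w1Rw2]
4. p3, w2   [¬∨-rule on 3]
5. ¬p2, w2   [¬∨-rule on 3]
Accessibility: w0Rw0, w0Rw1, w0Rw2, w1Rw0, w1Rw1, w1Rw2, w2Rw0, w2Rw1, w2Rw2

Yes, satisfiable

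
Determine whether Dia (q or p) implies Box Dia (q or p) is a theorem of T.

Tableau for the negation not (Dia (q or p) implies Box Dia (q or p)):
1. not (Dia (q or p) implies Box Dia (q or p)), w0
2. Dia (q or p), w0
3. not Box Dia (q or p), w0
4. q or p, w1
5. p, w1
6. not Dia (q or p), w2
7. not (q or p), w2
8. not q, w2
9. not p, w2
Accessibility: w0Rw0, w0Rw1, w0Rw2, w1Rw1, w2Rw2
The negation has an open branch (countermodel exists).

No, not valid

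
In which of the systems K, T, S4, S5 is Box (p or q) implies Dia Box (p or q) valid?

T-tableau for the negation not (Box (p or q) implies Dia Box (p or q)):
1. not (Box (p or q) implies Dia Box (p or q)), u
2. Box (p or q), u
3. not Dia Box (p or q), u
4. p or q, u
5. not Box (p or q), u
6. q, u
7. not (p or q), v
8. not p, v
9. not q, v
10. p or q, v
11. not Box (p or q), v
12. q, v
Accessibility: uRu, uRv, vRv
Branch closes: q and not q both at v.
Every branch closes (one shown): valid in T, hence also in S4, S5 (every theorem of T is a theorem of S4 and S5).
K-tableau for the negation not (Box (p or q) implies Dia Box (p or q)):
1. not (Box (p or q) implies Dia Box (p or q)), u
2. Box (p or q), u
3. not Dia Box (p or q), u
Complete open branch: countermodel on a K-frame, so not valid in K.

T, S4, S5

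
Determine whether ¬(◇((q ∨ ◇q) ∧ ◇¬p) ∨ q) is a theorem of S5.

Tableau for the negation ◇((q ∨ ◇q) ∧ ◇¬p) ∨ q:
1. ◇((q ∨ ◇q) ∧ ◇¬p) ∨ q, w0
2. q, w0
Accessibility: w0Rw0
The negation has an open branch (countermodel exists).

Not valid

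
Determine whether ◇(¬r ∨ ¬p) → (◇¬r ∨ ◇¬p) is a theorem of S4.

Valid in S4

Tableau for the negation ¬(◇(¬r ∨ ¬p) → (◇¬r ∨ ◇¬p)):
1. ¬(◇(¬r ∨ ¬p) → (◇¬r ∨ ◇¬p)), u
2. ◇(¬r ∨ ¬p), u   [¬→-rule on 1]
3. ¬(◇¬r ∨ ◇¬p), u   [¬→-rule on 1]
4. ¬◇¬r, u   [¬∨-rule on 3]
5. ¬◇¬p, u   [¬∨-rule on 3]
6. r, u   [¬◇-rule on 4 via uRu]
7. p, u   [¬◇-rule on 5 via uRu]
8. ¬r ∨ ¬p, v   [◇-rule on 2: fresh world v, uRv]
9. r, v   [¬◇-rule on 4 via uRv]
10. p, v   [¬◇-rule on 5 via uRv]
11. ¬p, v   [∨-rule on 8 (branches; this branch)]
Accessibility: uRu, uRv, vRv
Branch closes: p and ¬p both at v.
Every branch of the negation's tableau closes; the branch above is one of them.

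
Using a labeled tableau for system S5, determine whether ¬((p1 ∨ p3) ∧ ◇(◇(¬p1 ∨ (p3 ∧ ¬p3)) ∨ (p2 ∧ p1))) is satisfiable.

Satisfiable (open branch found)

1. ¬((p1 ∨ p3) ∧ ◇(◇(¬p1 ∨ (p3 ∧ ¬p3)) ∨ (p2 ∧ p1))), u
2. ¬◇(◇(¬p1 ∨ (p3 ∧ ¬p3)) ∨ (p2 ∧ p1)), u
3. ¬(◇(¬p1 ∨ (p3 ∧ ¬p3)) ∨ (p2 ∧ p1)), u
4. ¬◇(¬p1 ∨ (p3 ∧ ¬p3)), u
5. ¬(p2 ∧ p1), u
6. ¬(¬p1 ∨ (p3 ∧ ¬p3)), u
7. p1, u
8. ¬(p3 ∧ ¬p3), u
9. ¬p2, u
10. p3, u
Accessibility: uRu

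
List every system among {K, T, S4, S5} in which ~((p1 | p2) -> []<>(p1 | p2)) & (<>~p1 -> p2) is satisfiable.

S4-tableau for the formula:
1. ~((p1 | p2) -> []<>(p1 | p2)) & (<>~p1 -> p2), w0
2. ~((p1 | p2) -> []<>(p1 | p2)), w0   [&-rule on 1]
3. <>~p1 -> p2, w0   [&-rule on 1]
4. p1 | p2, w0   [~->-rule on 2]
5. ~[]<>(p1 | p2), w0   [~->-rule on 2]
6. p2, w0   [->-rule on 3 (branches; this branch)]
7. ~<>(p1 | p2), w1   [~[]-rule on 5: fresh world w1, w0Rw1]
8. ~(p1 | p2), w1   [~<>-rule on 7 via w1Rw1]
9. ~p1, w1   [~|-rule on 8]
10. ~p2, w1   [~|-rule on 8]
Accessibility: w0Rw0, w0Rw1, w1Rw1
Complete open branch: satisfiable in S4, hence also in K, T (this S4-model is also a K-model and a T-model).
S5-tableau for the formula:
1. ~((p1 | p2) -> []<>(p1 | p2)) & (<>~p1 -> p2), w0
2. ~((p1 | p2) -> []<>(p1 | p2)), w0   [&-rule on 1]
3. <>~p1 -> p2, w0   [&-rule on 1]
4. p1 | p2, w0   [~->-rule on 2]
5. ~[]<>(p1 | p2), w0   [~->-rule on 2]
6. ~<>~p1, w0   [->-rule on 3 (branches; this branch)]
7. p1, w0   [~<>-rule on 6 via w0Rw0]
8. p2, w0   [|-rule on 4 (branches; this branch)]
9. ~<>(p1 | p2), w1   [~[]-rule on 5: fresh world w1, w0Rw1]
10. p1, w1   [~<>-rule on 6 via w0Rw1]
11. ~(p1 | p2), w0   [~<>-rule on 9 via w1Rw0]
12. ~p1, w0   [~|-rule on 11]
13. ~p2, w0   [~|-rule on 11]
Accessibility: w0Rw0, w0Rw1, w1Rw0, w1Rw1
Branch closes: p1 and ~p1 both at w0.
Every branch closes (one shown): unsatisfiable in S5.

K, T, S4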